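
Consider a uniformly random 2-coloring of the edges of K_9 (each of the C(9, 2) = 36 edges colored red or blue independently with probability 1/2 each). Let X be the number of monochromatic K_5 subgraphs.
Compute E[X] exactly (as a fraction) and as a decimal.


Let X = Σ_S X_S over the C(9, 5) = 126 subsets S of size 5, where X_S = 1 if the K_5 on S is monochromatic.
For a fixed S, the K_5 on S has C(5, 2) = 10 edges. P[all 10 edges red] = (1/2)^10, and likewise for blue, so P[monochromatic] = 2·(1/2)^10 = 2^{1 − 10} = 1/512.
Summing: E[X] = C(9, 5) · 2^{1 − 10} = 126 · 1/512 = 63/256.
Numerically: E[X] ≈ 0.246094.

E[X] = C(9,5)·2^(1−C(5,2)) = 63/256 ≈ 0.246094.


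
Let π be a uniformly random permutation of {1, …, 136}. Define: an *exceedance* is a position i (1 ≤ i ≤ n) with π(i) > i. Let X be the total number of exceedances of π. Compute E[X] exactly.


Write X = Σ_{i=1}^{136} X_i, where X_i = 1_{π(i) > i}.
For each fixed i, π(i) is uniform over {1, …, 136} (marginal of a uniform permutation), so P[π(i) > i] = (n − i)/n. Summing: Σ_{i=1}^{136} (n − i)/n = (0 + 1 + … + 135)/136 = 136(136 − 1)/(2·136) = (136 − 1)/2.
Hence E[X] = Σ_{i=1}^{136} (136 − i)/136 = 135/2 ≈ 67.500000.

E[X] = 135/2 = 67.500000.


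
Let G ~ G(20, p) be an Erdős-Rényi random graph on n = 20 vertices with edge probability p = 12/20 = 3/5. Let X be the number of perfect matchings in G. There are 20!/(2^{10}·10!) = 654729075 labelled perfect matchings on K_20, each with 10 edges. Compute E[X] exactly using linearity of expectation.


K_20 has 20!/(2^{10}·10!) = 654729075 labelled perfect matchings.
For each such perfect matching H, let X_H = 1 if all 10 edges of H are present in G. Then P[X_H = 1] = p^{10} = (3/5)^{10} = 59049/9765625.
By linearity of expectation: E[X] = Σ_H E[X_H] = 654729075 · p^{10} = 654729075 · 59049/9765625 = 1546443885987/390625.
Numerically: E[X] ≈ 3.959e+06.

E[X] = 654729075 · (3/5)^{10} = 1546443885987/390625 ≈ 3.959e+06.


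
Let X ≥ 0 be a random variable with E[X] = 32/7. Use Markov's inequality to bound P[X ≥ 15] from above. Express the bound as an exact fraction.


μ = E[X] = 32/7, a = 15.
Markov: P[X ≥ 15] ≤ μ/a = (32/7)/15 = 32/105.
Numerically: ≈ 0.30476.
(Since a = 15 > μ = 4.57143, the bound 32/105 is < 1 and informative.)

P[X ≥ 15] ≤ 32/105 ≈ 0.30476.


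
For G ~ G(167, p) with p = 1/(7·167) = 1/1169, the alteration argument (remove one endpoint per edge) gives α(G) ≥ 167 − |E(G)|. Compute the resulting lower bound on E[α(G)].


E[|E(G)|] = C(167, 2)·p = 13861 · (1/1169) = 83/7.
E[α(G)] ≥ n − E[|E(G)|] = 167 − 83/7 = 1086/7.
Numerically: ≈ 155.1429.
(This is only a lower bound; the true E[α(G)] may be larger.)

E[α(G)] ≥ 1086/7 ≈ 155.1429.


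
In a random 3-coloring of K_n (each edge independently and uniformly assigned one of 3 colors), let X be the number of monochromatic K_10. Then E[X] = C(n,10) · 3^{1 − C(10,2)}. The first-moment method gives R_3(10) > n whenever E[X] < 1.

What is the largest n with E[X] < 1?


We need C(n, 10) · 3^{1 − 45} < 1, i.e. C(n, 10) < 3^{45 − 1} = 984770902183611232881.
Check values of n near the boundary:
  n = 570: C(570, 10) = 921524823451961408691; 921524823451961408691 < 984770902183611232881? YES
  n = 571: C(571, 10) = 937951290893172842001; 937951290893172842001 < 984770902183611232881? YES
  n = 572: C(572, 10) = 954640815642161682606; 954640815642161682606 < 984770902183611232881? YES
  n = 573: C(573, 10) = 971597135635805762226; 971597135635805762226 < 984770902183611232881? YES
  n = 574: C(574, 10) = 988824035203816502691; 988824035203816502691 < 984770902183611232881? NO
  n = 575: C(575, 10) = 1006325345561406175305; 1006325345561406175305 < 984770902183611232881? NO
  n = 576: C(576, 10) = 1024104945306307344480; 1024104945306307344480 < 984770902183611232881? NO
The largest n with C(n, 10) < 984770902183611232881 is n = 573 (where E[X] = 35985079097622435638/36472996377170786403 ≈ 0.986623). Hence R_3(10) > 573, i.e. R_3(10) ≥ 574.

Largest n = 573; hence R_3(10) > 573.


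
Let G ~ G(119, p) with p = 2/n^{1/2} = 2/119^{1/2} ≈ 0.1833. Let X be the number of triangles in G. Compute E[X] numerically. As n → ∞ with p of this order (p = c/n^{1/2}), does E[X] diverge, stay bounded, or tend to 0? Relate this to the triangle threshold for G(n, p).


Number of potential triangles: C(119, 3) = 273819.
Each occurs with probability p³ ≈ (0.1833)³ ≈ 6.162679e-03.
By linearity: E[X] = C(119, 3)·p³ ≈ 273819 · 6.162679e-03 ≈ 1687.4586.
Since α = 1/2 < 1, p = c/n^{1/2} ≫ 1/n is above the triangle threshold p ~ 1/n. Asymptotically E[X] ~ (c³/6)·n^{3(1−α)} = (2³/6)·n^{1.5} → ∞; triangles are abundant w.h.p.

E[X] ≈ 1687.4586; in regime p = Θ(1/n^{1/2}) E[X] diverges (above the triangle threshold p ~ 1/n).


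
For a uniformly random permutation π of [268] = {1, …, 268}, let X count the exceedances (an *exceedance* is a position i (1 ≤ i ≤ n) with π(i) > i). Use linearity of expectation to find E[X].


Write X = Σ_{i=1}^{268} X_i, where X_i = 1_{π(i) > i}.
For each fixed i, π(i) is uniform over {1, …, 268} (marginal of a uniform permutation), so P[π(i) > i] = (n − i)/n. Summing: Σ_{i=1}^{268} (n − i)/n = (0 + 1 + … + 267)/268 = 268(268 − 1)/(2·268) = (268 − 1)/2.
Hence E[X] = Σ_{i=1}^{268} (268 − i)/268 = 267/2 ≈ 133.50000.

E[X] = 267/2 = 133.50000.


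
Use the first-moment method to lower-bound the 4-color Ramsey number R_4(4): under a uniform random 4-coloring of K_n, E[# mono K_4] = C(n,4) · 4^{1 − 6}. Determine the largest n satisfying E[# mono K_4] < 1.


We need C(n, 4) · 4^{1 − 6} < 1, i.e. C(n, 4) < 4^{6 − 1} = 1024.
Check values of n near the boundary:
  n = 13: C(13, 4) = 715; 715 < 1024? YES
  n = 14: C(14, 4) = 1001; 1001 < 1024? YES
  n = 15: C(15, 4) = 1365; 1365 < 1024? NO
  n = 16: C(16, 4) = 1820; 1820 < 1024? NO
  n = 17: C(17, 4) = 2380; 2380 < 1024? NO
The largest n with C(n, 4) < 1024 is n = 14 (where E[X] = 1001/1024 ≈ 0.9775). Hence R_4(4) > 14, i.e. R_4(4) ≥ 15.

Largest n = 14; hence R_4(4) > 14.


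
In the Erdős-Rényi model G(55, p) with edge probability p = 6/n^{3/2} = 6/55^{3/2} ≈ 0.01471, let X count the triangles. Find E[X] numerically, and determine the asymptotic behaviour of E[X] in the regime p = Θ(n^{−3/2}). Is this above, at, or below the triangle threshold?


Number of potential triangles: C(55, 3) = 26235.
Each occurs with probability p³ ≈ (0.01471)³ ≈ 3.182890e-06.
By linearity: E[X] = C(55, 3)·p³ ≈ 26235 · 3.182890e-06 ≈ 0.0835.
Since α = 3/2 > 1, p = c/n^{3/2} = o(1/n) is below the triangle threshold p ~ 1/n. Asymptotically E[X] ~ (c³/6)·n^{3(1−α)} = (6³/6)·n^{-1.5} → 0, so by Markov's inequality G has no triangles w.h.p.

E[X] ≈ 0.0835; in regime p = Θ(1/n^{3/2}) E[X] tends to 0 (below the triangle threshold p ~ 1/n).


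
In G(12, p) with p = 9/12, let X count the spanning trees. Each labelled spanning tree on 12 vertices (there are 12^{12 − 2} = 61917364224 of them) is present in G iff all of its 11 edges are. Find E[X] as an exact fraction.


K_12 has 12^{12 − 2} = 61917364224 labelled spanning trees.
For each such spanning tree H, let X_H = 1 if all 11 edges of H are present in G. Then P[X_H = 1] = p^{11} = (3/4)^{11} = 177147/4194304.
Summing the indicators: E[X] = Σ_H E[X_H] = 61917364224 · p^{11} = 61917364224 · 177147/4194304 = 10460353203/4.
Numerically: E[X] ≈ 2.6151e+09.

E[X] = 61917364224 · (3/4)^{11} = 10460353203/4 ≈ 2.6151e+09.


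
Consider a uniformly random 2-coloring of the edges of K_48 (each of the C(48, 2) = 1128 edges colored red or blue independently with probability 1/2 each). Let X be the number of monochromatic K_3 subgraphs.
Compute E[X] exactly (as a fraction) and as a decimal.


Let X = Σ_S X_S over the C(48, 3) = 17296 subsets S of size 3, where X_S = 1 if the K_3 on S is monochromatic.
For a fixed S, the K_3 on S has C(3, 2) = 3 edges. P[all 3 edges red] = (1/2)^3, and likewise for blue, so P[monochromatic] = 2·(1/2)^3 = 2^{1 − 3} = 1/4.
By linearity: E[X] = C(48, 3) · 2^{1 − 3} = 17296 · 1/4 = 4324.
Numerically: E[X] ≈ 4324.000000.

E[X] = C(48,3)·2^(1−C(3,2)) = 4324 ≈ 4324.000000.


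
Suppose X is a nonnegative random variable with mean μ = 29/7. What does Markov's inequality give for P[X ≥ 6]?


μ = E[X] = 29/7, a = 6.
Markov: P[X ≥ 6] ≤ μ/a = (29/7)/6 = 29/42.
Numerically: ≈ 0.69048.
(Since a = 6 > μ = 4.14286, the bound 29/42 is < 1 and informative.)

P[X ≥ 6] ≤ 29/42 ≈ 0.69048.


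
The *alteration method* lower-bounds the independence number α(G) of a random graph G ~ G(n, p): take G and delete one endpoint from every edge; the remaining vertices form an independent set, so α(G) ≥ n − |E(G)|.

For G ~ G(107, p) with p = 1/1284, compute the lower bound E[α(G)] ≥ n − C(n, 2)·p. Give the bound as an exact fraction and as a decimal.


E[|E(G)|] = C(107, 2)·p = 5671 · (1/1284) = 53/12.
E[α(G)] ≥ n − E[|E(G)|] = 107 − 53/12 = 1231/12.
Numerically: ≈ 102.58333.
(This is only a lower bound; the true E[α(G)] may be larger.)

E[α(G)] ≥ 1231/12 ≈ 102.58333.


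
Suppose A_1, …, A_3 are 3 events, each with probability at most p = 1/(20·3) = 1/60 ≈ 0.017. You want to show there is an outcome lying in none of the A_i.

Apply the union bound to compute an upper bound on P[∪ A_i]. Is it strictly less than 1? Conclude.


Union bound: P[∪_{i=1}^{3} A_i] ≤ Σ_i P[A_i] ≤ 3·p = 3·(1/60) = 1/20.
Numerically: 1/20 ≈ 0.050.
Is 1/20 < 1? YES.
Since P[∪ A_i] ≤ 1/20 < 1, the complement has P[∩ A_i^c] ≥ 1 − 1/20 = 19/20 > 0, so some outcome avoids every A_i.

3·p = 1/20 ≈ 0.050; existence CERTIFIED by the union bound.


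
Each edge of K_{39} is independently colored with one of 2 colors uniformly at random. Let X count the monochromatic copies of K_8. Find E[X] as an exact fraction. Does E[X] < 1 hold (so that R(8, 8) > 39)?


E[X] = C(39, 8) · 2^{1 − 28} = 61523748 · 2^{−27} = 61523748/134217728.
As a reduced fraction: E[X] = 15380937/33554432 ≈ 0.4584.
Is E[X] < 1? YES.
Since E[X] < 1, there exists a 2-coloring of K_{39} with no monochromatic K_8; hence R(8, 8) > 39.

E[X] = 15380937/33554432 ≈ 0.4584; E[X] < 1, so R(8, 8) > 39.


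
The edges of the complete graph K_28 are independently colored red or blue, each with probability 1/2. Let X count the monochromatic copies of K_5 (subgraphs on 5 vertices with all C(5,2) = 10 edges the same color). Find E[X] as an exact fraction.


Let X = Σ_S X_S over the C(28, 5) = 98280 subsets S of size 5, where X_S = 1 if the K_5 on S is monochromatic.
For a fixed S, the K_5 on S has C(5, 2) = 10 edges. P[all 10 edges red] = (1/2)^10, and likewise for blue, so P[monochromatic] = 2·(1/2)^10 = 2^{1 − 10} = 1/512.
Summing: E[X] = C(28, 5) · 2^{1 − 10} = 98280 · 1/512 = 12285/64.
Numerically: E[X] ≈ 191.953125.

E[X] = C(28,5)·2^(1−C(5,2)) = 12285/64 ≈ 191.953125.


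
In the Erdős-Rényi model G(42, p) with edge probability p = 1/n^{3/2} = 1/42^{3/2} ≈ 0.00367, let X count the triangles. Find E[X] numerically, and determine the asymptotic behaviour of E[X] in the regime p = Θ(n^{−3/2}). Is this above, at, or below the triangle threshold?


Number of potential triangles: C(42, 3) = 11480.
Each occurs with probability p³ ≈ (0.00367)³ ≈ 4.95882e-08.
By linearity: E[X] = C(42, 3)·p³ ≈ 11480 · 4.95882e-08 ≈ 0.001.
Since α = 3/2 > 1, p = c/n^{3/2} = o(1/n) is below the triangle threshold p ~ 1/n. Asymptotically E[X] ~ (c³/6)·n^{3(1−α)} = (1³/6)·n^{-1.5} → 0, so by Markov's inequality G has no triangles w.h.p.

E[X] ≈ 0.001; in regime p = Θ(1/n^{3/2}) E[X] tends to 0 (below the triangle threshold p ~ 1/n).


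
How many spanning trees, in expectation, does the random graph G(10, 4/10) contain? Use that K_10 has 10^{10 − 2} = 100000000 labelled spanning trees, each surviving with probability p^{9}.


K_10 has 10^{10 − 2} = 100000000 labelled spanning trees.
For each such spanning tree H, let X_H = 1 if all 9 edges of H are present in G. Then P[X_H = 1] = p^{9} = (2/5)^{9} = 512/1953125.
By linearity: E[X] = Σ_H E[X_H] = 100000000 · p^{9} = 100000000 · 512/1953125 = 131072/5.
Numerically: E[X] ≈ 26214.4.

E[X] = 100000000 · (2/5)^{9} = 131072/5 ≈ 26214.4.


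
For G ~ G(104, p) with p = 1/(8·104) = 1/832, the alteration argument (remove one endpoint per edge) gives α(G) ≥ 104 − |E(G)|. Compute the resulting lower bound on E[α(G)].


E[|E(G)|] = C(104, 2)·p = 5356 · (1/832) = 103/16.
E[α(G)] ≥ n − E[|E(G)|] = 104 − 103/16 = 1561/16.
Numerically: ≈ 97.56250.
(This is only a lower bound; the true E[α(G)] may be larger.)

E[α(G)] ≥ 1561/16 ≈ 97.56250.


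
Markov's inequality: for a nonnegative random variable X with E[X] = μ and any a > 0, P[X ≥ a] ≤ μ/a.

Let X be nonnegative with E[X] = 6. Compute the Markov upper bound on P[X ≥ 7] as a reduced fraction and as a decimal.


μ = E[X] = 6, a = 7.
Markov: P[X ≥ 7] ≤ μ/a = (6)/7 = 6/7.
Numerically: ≈ 0.8571.
(Since a = 7 > μ = 6.0000, the bound 6/7 is < 1 and informative.)

P[X ≥ 7] ≤ 6/7 ≈ 0.8571.


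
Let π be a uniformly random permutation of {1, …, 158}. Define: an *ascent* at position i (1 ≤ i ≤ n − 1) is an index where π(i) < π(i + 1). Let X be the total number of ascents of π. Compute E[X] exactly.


Write X = Σ X_I over i = 1, …, 157, with X_I the indicator of one ascent.
There are 157 indicators.
For each fixed i, the pair (π(i), π(i+1)) is a uniformly random ordered pair of distinct values from {1, …, 158}; by symmetry P[π(i) < π(i+1)] = 1/2.
By linearity: E[X] = 157 · (1/2) = (158 − 1) · (1/2) = 157/2 ≈ 78.500.

E[X] = 157/2 = 78.500.


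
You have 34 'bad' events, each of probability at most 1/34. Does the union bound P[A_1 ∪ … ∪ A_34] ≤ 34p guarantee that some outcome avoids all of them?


Union bound: P[∪_{i=1}^{34} A_i] ≤ Σ_i P[A_i] ≤ 34·p = 34·(1/34) = 1.
Numerically: 1 ≈ 1.0000.
Is 1 < 1? NO.
Since the bound 1 is ≥ 1, the union bound is uninformative here; it does NOT by itself certify existence.

34·p = 1 ≈ 1.0000; existence NOT certified by the union bound.


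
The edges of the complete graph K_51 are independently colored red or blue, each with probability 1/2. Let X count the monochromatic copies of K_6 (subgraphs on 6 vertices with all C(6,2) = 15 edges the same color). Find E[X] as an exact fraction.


Let X = Σ_S X_S over the C(51, 6) = 18009460 subsets S of size 6, where X_S = 1 if the K_6 on S is monochromatic.
For a fixed S, the K_6 on S has C(6, 2) = 15 edges. P[all 15 edges red] = (1/2)^15, and likewise for blue, so P[monochromatic] = 2·(1/2)^15 = 2^{1 − 15} = 1/16384.
By linearity of expectation: E[X] = C(51, 6) · 2^{1 − 15} = 18009460 · 1/16384 = 4502365/4096.
Numerically: E[X] ≈ 1099.21021.

E[X] = C(51,6)·2^(1−C(6,2)) = 4502365/4096 ≈ 1099.21021.


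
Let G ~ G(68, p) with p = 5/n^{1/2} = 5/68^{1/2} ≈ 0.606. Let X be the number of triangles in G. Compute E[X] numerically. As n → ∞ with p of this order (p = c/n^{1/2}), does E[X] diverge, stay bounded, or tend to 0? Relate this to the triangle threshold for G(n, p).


Number of potential triangles: C(68, 3) = 50116.
Each occurs with probability p³ ≈ (0.606)³ ≈ 2.22919e-01.
By linearity: E[X] = C(68, 3)·p³ ≈ 50116 · 2.22919e-01 ≈ 11171.797.
Since α = 1/2 < 1, p = c/n^{1/2} ≫ 1/n is above the triangle threshold p ~ 1/n. Asymptotically E[X] ~ (c³/6)·n^{3(1−α)} = (5³/6)·n^{1.5} → ∞; triangles are abundant w.h.p.

E[X] ≈ 11171.797; in regime p = Θ(1/n^{1/2}) E[X] diverges (above the triangle threshold p ~ 1/n).


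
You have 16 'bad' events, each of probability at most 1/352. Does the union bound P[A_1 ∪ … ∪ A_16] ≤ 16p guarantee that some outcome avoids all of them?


Union bound: P[∪_{i=1}^{16} A_i] ≤ Σ_i P[A_i] ≤ 16·p = 16·(1/352) = 1/22.
Numerically: 1/22 ≈ 0.045.
Is 1/22 < 1? YES.
Since P[∪ A_i] ≤ 1/22 < 1, the complement has P[∩ A_i^c] ≥ 1 − 1/22 = 21/22 > 0, so some outcome avoids every A_i.

16·p = 1/22 ≈ 0.045; existence CERTIFIED by the union bound.


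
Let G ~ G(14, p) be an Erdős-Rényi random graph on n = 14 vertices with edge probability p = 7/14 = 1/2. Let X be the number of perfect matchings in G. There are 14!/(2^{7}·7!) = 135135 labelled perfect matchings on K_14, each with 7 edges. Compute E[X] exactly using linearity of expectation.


K_14 has 14!/(2^{7}·7!) = 135135 labelled perfect matchings.
For each such perfect matching H, let X_H = 1 if all 7 edges of H are present in G. Then P[X_H = 1] = p^{7} = (1/2)^{7} = 1/128.
By linearity: E[X] = Σ_H E[X_H] = 135135 · p^{7} = 135135 · 1/128 = 135135/128.
Numerically: E[X] ≈ 1056.

E[X] = 135135 · (1/2)^{7} = 135135/128 ≈ 1056.


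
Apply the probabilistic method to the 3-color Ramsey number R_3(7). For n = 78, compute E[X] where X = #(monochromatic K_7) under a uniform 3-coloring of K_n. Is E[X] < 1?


E[X] = C(78, 7) · 3^{1 − 21} = 2641902120 · 3^{−20} = 2641902120/3486784401.
As a reduced fraction: E[X] = 293544680/387420489 ≈ 0.75769.
Is E[X] < 1? YES.
Since E[X] < 1, there exists a 3-coloring of K_{78} with no monochromatic K_7; hence R_3(7) > 78.

E[X] = 293544680/387420489 ≈ 0.75769; E[X] < 1, so R_3(7) > 78.


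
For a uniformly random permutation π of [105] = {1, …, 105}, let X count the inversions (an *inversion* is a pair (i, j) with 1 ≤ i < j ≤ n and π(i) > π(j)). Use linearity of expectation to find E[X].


Write X = Σ X_I over the C(105, 2) = 5460 pairs i < j, with X_I the indicator of one inversion.
There are 5460 indicators.
For each fixed pair i < j, the values π(i) and π(j) are two distinct elements of {1, …, 105} in uniformly random order; by symmetry P[π(i) > π(j)] = 1/2.
By linearity: E[X] = 5460 · (1/2) = C(105, 2) · (1/2) = 5460/2 = 2730 ≈ 2730.000.

E[X] = 2730 = 2730.000.


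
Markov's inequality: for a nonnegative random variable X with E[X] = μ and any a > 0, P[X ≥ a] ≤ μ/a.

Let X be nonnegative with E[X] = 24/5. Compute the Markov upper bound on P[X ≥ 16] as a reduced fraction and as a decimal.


μ = E[X] = 24/5, a = 16.
Markov: P[X ≥ 16] ≤ μ/a = (24/5)/16 = 3/10.
Numerically: ≈ 0.3000.
(Since a = 16 > μ = 4.8000, the bound 3/10 is < 1 and informative.)

P[X ≥ 16] ≤ 3/10 ≈ 0.3000.


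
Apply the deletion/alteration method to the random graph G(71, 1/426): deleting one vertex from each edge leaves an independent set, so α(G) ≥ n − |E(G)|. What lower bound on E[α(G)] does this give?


E[|E(G)|] = C(71, 2)·p = 2485 · (1/426) = 35/6.
E[α(G)] ≥ n − E[|E(G)|] = 71 − 35/6 = 391/6.
Numerically: ≈ 65.1667.
(This is only a lower bound; the true E[α(G)] may be larger.)

E[α(G)] ≥ 391/6 ≈ 65.1667.


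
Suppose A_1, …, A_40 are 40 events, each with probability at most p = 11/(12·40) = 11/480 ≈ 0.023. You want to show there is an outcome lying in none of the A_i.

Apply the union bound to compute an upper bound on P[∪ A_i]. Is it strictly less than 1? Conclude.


Union bound: P[∪_{i=1}^{40} A_i] ≤ Σ_i P[A_i] ≤ 40·p = 40·(11/480) = 11/12.
Numerically: 11/12 ≈ 0.917.
Is 11/12 < 1? YES.
Since P[∪ A_i] ≤ 11/12 < 1, the complement has P[∩ A_i^c] ≥ 1 − 11/12 = 1/12 > 0, so some outcome avoids every A_i.

40·p = 11/12 ≈ 0.917; existence CERTIFIED by the union bound.


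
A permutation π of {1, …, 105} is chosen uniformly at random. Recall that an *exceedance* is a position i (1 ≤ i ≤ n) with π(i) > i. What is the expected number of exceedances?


Write X = Σ_{i=1}^{105} X_i, where X_i = 1_{π(i) > i}.
For each fixed i, π(i) is uniform over {1, …, 105} (marginal of a uniform permutation), so P[π(i) > i] = (n − i)/n. Summing: Σ_{i=1}^{105} (n − i)/n = (0 + 1 + … + 104)/105 = 105(105 − 1)/(2·105) = (105 − 1)/2.
Hence E[X] = Σ_{i=1}^{105} (105 − i)/105 = 52 ≈ 52.00000.

E[X] = 52 = 52.00000.


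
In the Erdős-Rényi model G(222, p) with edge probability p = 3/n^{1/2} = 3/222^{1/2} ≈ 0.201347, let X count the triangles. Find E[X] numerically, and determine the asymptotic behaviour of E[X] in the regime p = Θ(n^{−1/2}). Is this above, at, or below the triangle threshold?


Number of potential triangles: C(222, 3) = 1798940.
Each occurs with probability p³ ≈ (0.201347)³ ≈ 8.16270878e-03.
By linearity: E[X] = C(222, 3)·p³ ≈ 1798940 · 8.16270878e-03 ≈ 14684.223332.
Since α = 1/2 < 1, p = c/n^{1/2} ≫ 1/n is above the triangle threshold p ~ 1/n. Asymptotically E[X] ~ (c³/6)·n^{3(1−α)} = (3³/6)·n^{1.5} → ∞; triangles are abundant w.h.p.

E[X] ≈ 14684.223332; in regime p = Θ(1/n^{1/2}) E[X] diverges (above the triangle threshold p ~ 1/n).


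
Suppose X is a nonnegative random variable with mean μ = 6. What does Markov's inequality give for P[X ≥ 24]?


μ = E[X] = 6, a = 24.
Markov: P[X ≥ 24] ≤ μ/a = (6)/24 = 1/4.
Numerically: ≈ 0.250.
(Since a = 24 > μ = 6.000, the bound 1/4 is < 1 and informative.)

P[X ≥ 24] ≤ 1/4 ≈ 0.250.


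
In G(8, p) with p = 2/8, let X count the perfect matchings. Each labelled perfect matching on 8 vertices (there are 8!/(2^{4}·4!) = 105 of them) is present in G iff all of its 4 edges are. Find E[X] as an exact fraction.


K_8 has 8!/(2^{4}·4!) = 105 labelled perfect matchings.
For each such perfect matching H, let X_H = 1 if all 4 edges of H are present in G. Then P[X_H = 1] = p^{4} = (1/4)^{4} = 1/256.
By linearity of expectation: E[X] = Σ_H E[X_H] = 105 · p^{4} = 105 · 1/256 = 105/256.
Numerically: E[X] ≈ 0.41.

E[X] = 105 · (1/4)^{4} = 105/256 ≈ 0.41.


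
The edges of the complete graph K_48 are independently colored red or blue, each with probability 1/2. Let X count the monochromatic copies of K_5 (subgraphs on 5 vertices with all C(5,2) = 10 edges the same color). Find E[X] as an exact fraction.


Let X = Σ_S X_S over the C(48, 5) = 1712304 subsets S of size 5, where X_S = 1 if the K_5 on S is monochromatic.
For a fixed S, the K_5 on S has C(5, 2) = 10 edges. P[all 10 edges red] = (1/2)^10, and likewise for blue, so P[monochromatic] = 2·(1/2)^10 = 2^{1 − 10} = 1/512.
By linearity of expectation: E[X] = C(48, 5) · 2^{1 − 10} = 1712304 · 1/512 = 107019/32.
Numerically: E[X] ≈ 3344.344.

E[X] = C(48,5)·2^(1−C(5,2)) = 107019/32 ≈ 3344.344.


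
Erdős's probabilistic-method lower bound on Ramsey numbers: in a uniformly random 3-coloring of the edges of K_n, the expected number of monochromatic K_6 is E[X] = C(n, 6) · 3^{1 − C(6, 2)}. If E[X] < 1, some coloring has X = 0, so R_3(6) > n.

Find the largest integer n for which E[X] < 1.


We need C(n, 6) · 3^{1 − 15} < 1, i.e. C(n, 6) < 3^{15 − 1} = 4782969.
Check values of n near the boundary:
  n = 39: C(39, 6) = 3262623; 3262623 < 4782969? YES
  n = 40: C(40, 6) = 3838380; 3838380 < 4782969? YES
  n = 41: C(41, 6) = 4496388; 4496388 < 4782969? YES
  n = 42: C(42, 6) = 5245786; 5245786 < 4782969? NO
The largest n with C(n, 6) < 4782969 is n = 41 (where E[X] = 1498796/1594323 ≈ 0.940083). Hence R_3(6) > 41, i.e. R_3(6) ≥ 42.

Largest n = 41; hence R_3(6) > 41.


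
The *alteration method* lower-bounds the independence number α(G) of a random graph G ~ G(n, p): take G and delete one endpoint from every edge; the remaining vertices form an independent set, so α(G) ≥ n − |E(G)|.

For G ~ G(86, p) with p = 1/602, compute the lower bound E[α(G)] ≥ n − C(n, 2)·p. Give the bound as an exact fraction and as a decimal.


E[|E(G)|] = C(86, 2)·p = 3655 · (1/602) = 85/14.
E[α(G)] ≥ n − E[|E(G)|] = 86 − 85/14 = 1119/14.
Numerically: ≈ 79.9286.
(This is only a lower bound; the true E[α(G)] may be larger.)

E[α(G)] ≥ 1119/14 ≈ 79.9286.


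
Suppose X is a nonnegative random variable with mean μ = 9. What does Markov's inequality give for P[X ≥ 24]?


μ = E[X] = 9, a = 24.
Markov: P[X ≥ 24] ≤ μ/a = (9)/24 = 3/8.
Numerically: ≈ 0.3750.
(Since a = 24 > μ = 9.0000, the bound 3/8 is < 1 and informative.)

P[X ≥ 24] ≤ 3/8 ≈ 0.3750.


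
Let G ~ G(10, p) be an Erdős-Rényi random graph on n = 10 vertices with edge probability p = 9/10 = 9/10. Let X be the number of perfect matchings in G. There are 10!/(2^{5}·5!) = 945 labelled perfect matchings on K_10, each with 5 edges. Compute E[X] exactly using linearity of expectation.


K_10 has 10!/(2^{5}·5!) = 945 labelled perfect matchings.
For each such perfect matching H, let X_H = 1 if all 5 edges of H are present in G. Then P[X_H = 1] = p^{5} = (9/10)^{5} = 59049/100000.
By linearity of expectation: E[X] = Σ_H E[X_H] = 945 · p^{5} = 945 · 59049/100000 = 11160261/20000.
Numerically: E[X] ≈ 558.01.

E[X] = 945 · (9/10)^{5} = 11160261/20000 ≈ 558.01.


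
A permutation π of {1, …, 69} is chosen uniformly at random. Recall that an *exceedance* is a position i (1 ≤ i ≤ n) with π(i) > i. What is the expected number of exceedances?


Write X = Σ_{i=1}^{69} X_i, where X_i = 1_{π(i) > i}.
For each fixed i, π(i) is uniform over {1, …, 69} (marginal of a uniform permutation), so P[π(i) > i] = (n − i)/n. Summing: Σ_{i=1}^{69} (n − i)/n = (0 + 1 + … + 68)/69 = 69(69 − 1)/(2·69) = (69 − 1)/2.
Hence E[X] = Σ_{i=1}^{69} (69 − i)/69 = 34 ≈ 34.0000.

E[X] = 34 = 34.0000.


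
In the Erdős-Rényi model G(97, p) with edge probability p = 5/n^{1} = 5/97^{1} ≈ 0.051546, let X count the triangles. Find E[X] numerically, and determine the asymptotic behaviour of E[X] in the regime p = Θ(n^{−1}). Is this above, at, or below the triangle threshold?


Number of potential triangles: C(97, 3) = 147440.
Each occurs with probability p³ ≈ (0.051546)³ ≈ 1.3696034e-04.
By linearity: E[X] = C(97, 3)·p³ ≈ 147440 · 1.3696034e-04 ≈ 20.19343.
Here α = 1, so p = 5/n is exactly at the triangle threshold p ~ 1/n. Asymptotically E[X] → c³/6 = 5³/6 = 125/6 ≈ 20.83333, a bounded constant. In this regime the triangle count is asymptotically Poisson(c³/6).

E[X] ≈ 20.19343; in regime p = Θ(1/n^{1}) E[X] stays bounded (at the triangle threshold p ~ 1/n).


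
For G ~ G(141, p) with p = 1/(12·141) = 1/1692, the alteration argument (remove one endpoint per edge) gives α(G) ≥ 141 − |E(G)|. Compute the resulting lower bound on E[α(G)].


E[|E(G)|] = C(141, 2)·p = 9870 · (1/1692) = 35/6.
E[α(G)] ≥ n − E[|E(G)|] = 141 − 35/6 = 811/6.
Numerically: ≈ 135.167.
(This is only a lower bound; the true E[α(G)] may be larger.)

E[α(G)] ≥ 811/6 ≈ 135.167.


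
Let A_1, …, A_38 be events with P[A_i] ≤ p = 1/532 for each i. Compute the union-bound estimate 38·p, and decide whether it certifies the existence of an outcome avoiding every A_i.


Union bound: P[∪_{i=1}^{38} A_i] ≤ Σ_i P[A_i] ≤ 38·p = 38·(1/532) = 1/14.
Numerically: 1/14 ≈ 0.0714.
Is 1/14 < 1? YES.
Since P[∪ A_i] ≤ 1/14 < 1, the complement has P[∩ A_i^c] ≥ 1 − 1/14 = 13/14 > 0, so some outcome avoids every A_i.

38·p = 1/14 ≈ 0.0714; existence CERTIFIED by the union bound.


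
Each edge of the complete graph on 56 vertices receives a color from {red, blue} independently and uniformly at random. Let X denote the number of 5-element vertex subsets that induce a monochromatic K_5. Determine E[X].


Let X = Σ_S X_S over the C(56, 5) = 3819816 subsets S of size 5, where X_S = 1 if the K_5 on S is monochromatic.
For a fixed S, the K_5 on S has C(5, 2) = 10 edges. P[all 10 edges red] = (1/2)^10, and likewise for blue, so P[monochromatic] = 2·(1/2)^10 = 2^{1 − 10} = 1/512.
By linearity: E[X] = C(56, 5) · 2^{1 − 10} = 3819816 · 1/512 = 477477/64.
Numerically: E[X] ≈ 7460.5781.

E[X] = C(56,5)·2^(1−C(5,2)) = 477477/64 ≈ 7460.5781.


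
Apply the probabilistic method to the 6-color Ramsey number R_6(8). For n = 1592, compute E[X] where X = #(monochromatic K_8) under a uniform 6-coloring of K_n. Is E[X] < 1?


E[X] = C(1592, 8) · 6^{1 − 28} = 1005480414540892933435 · 6^{−27} = 1005480414540892933435/1023490369077469249536.
As a reduced fraction: E[X] = 1005480414540892933435/1023490369077469249536 ≈ 0.9824034.
Is E[X] < 1? YES.
Since E[X] < 1, there exists a 6-coloring of K_{1592} with no monochromatic K_8; hence R_6(8) > 1592.

E[X] = 1005480414540892933435/1023490369077469249536 ≈ 0.9824034; E[X] < 1, so R_6(8) > 1592.


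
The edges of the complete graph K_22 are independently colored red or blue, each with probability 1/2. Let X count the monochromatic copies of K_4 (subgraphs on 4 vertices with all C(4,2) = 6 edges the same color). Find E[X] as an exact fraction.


Let X = Σ_S X_S over the C(22, 4) = 7315 subsets S of size 4, where X_S = 1 if the K_4 on S is monochromatic.
For a fixed S, the K_4 on S has C(4, 2) = 6 edges. P[all 6 edges red] = (1/2)^6, and likewise for blue, so P[monochromatic] = 2·(1/2)^6 = 2^{1 − 6} = 1/32.
By linearity of expectation: E[X] = C(22, 4) · 2^{1 − 6} = 7315 · 1/32 = 7315/32.
Numerically: E[X] ≈ 228.5938.

E[X] = C(22,4)·2^(1−C(4,2)) = 7315/32 ≈ 228.5938.


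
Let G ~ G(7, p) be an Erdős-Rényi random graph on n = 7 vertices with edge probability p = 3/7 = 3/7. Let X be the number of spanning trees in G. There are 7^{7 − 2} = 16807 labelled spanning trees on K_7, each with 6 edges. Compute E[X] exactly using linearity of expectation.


K_7 has 7^{7 − 2} = 16807 labelled spanning trees.
For each such spanning tree H, let X_H = 1 if all 6 edges of H are present in G. Then P[X_H = 1] = p^{6} = (3/7)^{6} = 729/117649.
Summing the indicators: E[X] = Σ_H E[X_H] = 16807 · p^{6} = 16807 · 729/117649 = 729/7.
Numerically: E[X] ≈ 104.1.

E[X] = 16807 · (3/7)^{6} = 729/7 ≈ 104.1.


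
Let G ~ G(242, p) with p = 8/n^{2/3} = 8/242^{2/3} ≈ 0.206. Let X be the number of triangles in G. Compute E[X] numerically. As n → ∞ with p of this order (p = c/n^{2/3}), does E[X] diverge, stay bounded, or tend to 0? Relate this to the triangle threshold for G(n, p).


Number of potential triangles: C(242, 3) = 2332880.
Each occurs with probability p³ ≈ (0.206)³ ≈ 8.742572e-03.
By linearity: E[X] = C(242, 3)·p³ ≈ 2332880 · 8.742572e-03 ≈ 20395.3719.
Since α = 2/3 < 1, p = c/n^{2/3} ≫ 1/n is above the triangle threshold p ~ 1/n. Asymptotically E[X] ~ (c³/6)·n^{3(1−α)} = (8³/6)·n^{1} → ∞; triangles are abundant w.h.p.

E[X] ≈ 20395.3719; in regime p = Θ(1/n^{2/3}) E[X] diverges (above the triangle threshold p ~ 1/n).


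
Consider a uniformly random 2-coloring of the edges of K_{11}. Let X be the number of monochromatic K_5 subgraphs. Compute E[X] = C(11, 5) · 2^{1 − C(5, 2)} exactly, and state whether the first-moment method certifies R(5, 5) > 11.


E[X] = C(11, 5) · 2^{1 − 10} = 462 · 2^{−9} = 462/512.
As a reduced fraction: E[X] = 231/256 ≈ 0.902344.
Is E[X] < 1? YES.
Since E[X] < 1, there exists a 2-coloring of K_{11} with no monochromatic K_5; hence R(5, 5) > 11.

E[X] = 231/256 ≈ 0.902344; E[X] < 1, so R(5, 5) > 11.


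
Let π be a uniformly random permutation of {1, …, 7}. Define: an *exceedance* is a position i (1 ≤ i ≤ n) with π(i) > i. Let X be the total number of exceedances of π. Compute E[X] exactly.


Write X = Σ_{i=1}^{7} X_i, where X_i = 1_{π(i) > i}.
For each fixed i, π(i) is uniform over {1, …, 7} (marginal of a uniform permutation), so P[π(i) > i] = (n − i)/n. Summing: Σ_{i=1}^{7} (n − i)/n = (0 + 1 + … + 6)/7 = 7(7 − 1)/(2·7) = (7 − 1)/2.
Hence E[X] = Σ_{i=1}^{7} (7 − i)/7 = 3 ≈ 3.0000.

E[X] = 3 = 3.0000.


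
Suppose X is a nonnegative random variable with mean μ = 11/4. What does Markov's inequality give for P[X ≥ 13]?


μ = E[X] = 11/4, a = 13.
Markov: P[X ≥ 13] ≤ μ/a = (11/4)/13 = 11/52.
Numerically: ≈ 0.2115.
(Since a = 13 > μ = 2.7500, the bound 11/52 is < 1 and informative.)

P[X ≥ 13] ≤ 11/52 ≈ 0.2115.


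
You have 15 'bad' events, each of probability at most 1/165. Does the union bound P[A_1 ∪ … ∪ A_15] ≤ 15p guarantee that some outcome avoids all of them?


Union bound: P[∪_{i=1}^{15} A_i] ≤ Σ_i P[A_i] ≤ 15·p = 15·(1/165) = 1/11.
Numerically: 1/11 ≈ 0.09091.
Is 1/11 < 1? YES.
Since P[∪ A_i] ≤ 1/11 < 1, the complement has P[∩ A_i^c] ≥ 1 − 1/11 = 10/11 > 0, so some outcome avoids every A_i.

15·p = 1/11 ≈ 0.09091; existence CERTIFIED by the union bound.


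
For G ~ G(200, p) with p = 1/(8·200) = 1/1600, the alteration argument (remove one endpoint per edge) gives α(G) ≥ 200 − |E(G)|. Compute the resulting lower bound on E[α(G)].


E[|E(G)|] = C(200, 2)·p = 19900 · (1/1600) = 199/16.
E[α(G)] ≥ n − E[|E(G)|] = 200 − 199/16 = 3001/16.
Numerically: ≈ 187.56250.
(This is only a lower bound; the true E[α(G)] may be larger.)

E[α(G)] ≥ 3001/16 ≈ 187.56250.


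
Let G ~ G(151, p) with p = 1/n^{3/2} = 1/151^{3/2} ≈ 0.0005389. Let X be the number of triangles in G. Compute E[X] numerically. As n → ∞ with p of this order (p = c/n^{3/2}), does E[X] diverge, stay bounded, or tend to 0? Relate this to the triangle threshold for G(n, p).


Number of potential triangles: C(151, 3) = 562475.
Each occurs with probability p³ ≈ (0.0005389)³ ≈ 1.565322e-10.
By linearity: E[X] = C(151, 3)·p³ ≈ 562475 · 1.565322e-10 ≈ 0.0001.
Since α = 3/2 > 1, p = c/n^{3/2} = o(1/n) is below the triangle threshold p ~ 1/n. Asymptotically E[X] ~ (c³/6)·n^{3(1−α)} = (1³/6)·n^{-1.5} → 0, so by Markov's inequality G has no triangles w.h.p.

E[X] ≈ 0.0001; in regime p = Θ(1/n^{3/2}) E[X] tends to 0 (below the triangle threshold p ~ 1/n).


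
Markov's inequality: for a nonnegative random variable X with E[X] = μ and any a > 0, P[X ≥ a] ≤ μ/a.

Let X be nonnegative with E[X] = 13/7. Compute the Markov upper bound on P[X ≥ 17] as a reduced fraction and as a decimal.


μ = E[X] = 13/7, a = 17.
Markov: P[X ≥ 17] ≤ μ/a = (13/7)/17 = 13/119.
Numerically: ≈ 0.109.
(Since a = 17 > μ = 1.857, the bound 13/119 is < 1 and informative.)

P[X ≥ 17] ≤ 13/119 ≈ 0.109.


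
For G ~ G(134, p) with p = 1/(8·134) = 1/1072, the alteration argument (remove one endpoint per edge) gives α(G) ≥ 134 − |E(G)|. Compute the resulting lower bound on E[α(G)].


E[|E(G)|] = C(134, 2)·p = 8911 · (1/1072) = 133/16.
E[α(G)] ≥ n − E[|E(G)|] = 134 − 133/16 = 2011/16.
Numerically: ≈ 125.6875.
(This is only a lower bound; the true E[α(G)] may be larger.)

E[α(G)] ≥ 2011/16 ≈ 125.6875.


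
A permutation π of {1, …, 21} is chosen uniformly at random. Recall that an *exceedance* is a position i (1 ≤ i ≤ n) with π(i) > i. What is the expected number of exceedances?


Write X = Σ_{i=1}^{21} X_i, where X_i = 1_{π(i) > i}.
For each fixed i, π(i) is uniform over {1, …, 21} (marginal of a uniform permutation), so P[π(i) > i] = (n − i)/n. Summing: Σ_{i=1}^{21} (n − i)/n = (0 + 1 + … + 20)/21 = 21(21 − 1)/(2·21) = (21 − 1)/2.
Hence E[X] = Σ_{i=1}^{21} (21 − i)/21 = 10 ≈ 10.00000.

E[X] = 10 = 10.00000.


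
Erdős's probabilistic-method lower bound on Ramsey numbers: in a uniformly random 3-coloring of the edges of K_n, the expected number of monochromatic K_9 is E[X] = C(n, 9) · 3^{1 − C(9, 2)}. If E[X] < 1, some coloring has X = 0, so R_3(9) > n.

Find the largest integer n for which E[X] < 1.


We need C(n, 9) · 3^{1 − 36} < 1, i.e. C(n, 9) < 3^{36 − 1} = 50031545098999707.
Check values of n near the boundary:
  n = 299: C(299, 9) = 46610674441390059; 46610674441390059 < 50031545098999707? YES
  n = 300: C(300, 9) = 48052241692154700; 48052241692154700 < 50031545098999707? YES
  n = 301: C(301, 9) = 49533303936090975; 49533303936090975 < 50031545098999707? YES
  n = 302: C(302, 9) = 51054804739588650; 51054804739588650 < 50031545098999707? NO
The largest n with C(n, 9) < 50031545098999707 is n = 301 (where E[X] = 16511101312030325/16677181699666569 ≈ 0.990041). Hence R_3(9) > 301, i.e. R_3(9) ≥ 302.

Largest n = 301; hence R_3(9) > 301.


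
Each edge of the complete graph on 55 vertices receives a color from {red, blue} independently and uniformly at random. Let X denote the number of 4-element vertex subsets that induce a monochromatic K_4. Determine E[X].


Let X = Σ_S X_S over the C(55, 4) = 341055 subsets S of size 4, where X_S = 1 if the K_4 on S is monochromatic.
For a fixed S, the K_4 on S has C(4, 2) = 6 edges. P[all 6 edges red] = (1/2)^6, and likewise for blue, so P[monochromatic] = 2·(1/2)^6 = 2^{1 − 6} = 1/32.
Summing: E[X] = C(55, 4) · 2^{1 − 6} = 341055 · 1/32 = 341055/32.
Numerically: E[X] ≈ 10657.969.

E[X] = C(55,4)·2^(1−C(4,2)) = 341055/32 ≈ 10657.969.


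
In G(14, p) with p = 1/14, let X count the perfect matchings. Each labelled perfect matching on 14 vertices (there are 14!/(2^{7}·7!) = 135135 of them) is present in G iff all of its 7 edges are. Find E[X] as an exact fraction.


K_14 has 14!/(2^{7}·7!) = 135135 labelled perfect matchings.
For each such perfect matching H, let X_H = 1 if all 7 edges of H are present in G. Then P[X_H = 1] = p^{7} = (1/14)^{7} = 1/105413504.
By linearity: E[X] = Σ_H E[X_H] = 135135 · p^{7} = 135135 · 1/105413504 = 19305/15059072.
Numerically: E[X] ≈ 0.001282.

E[X] = 135135 · (1/14)^{7} = 19305/15059072 ≈ 0.001282.


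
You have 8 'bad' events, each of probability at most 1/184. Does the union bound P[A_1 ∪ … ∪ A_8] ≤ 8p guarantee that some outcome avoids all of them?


Union bound: P[∪_{i=1}^{8} A_i] ≤ Σ_i P[A_i] ≤ 8·p = 8·(1/184) = 1/23.
Numerically: 1/23 ≈ 0.0435.
Is 1/23 < 1? YES.
Since P[∪ A_i] ≤ 1/23 < 1, the complement has P[∩ A_i^c] ≥ 1 − 1/23 = 22/23 > 0, so some outcome avoids every A_i.

8·p = 1/23 ≈ 0.0435; existence CERTIFIED by the union bound.


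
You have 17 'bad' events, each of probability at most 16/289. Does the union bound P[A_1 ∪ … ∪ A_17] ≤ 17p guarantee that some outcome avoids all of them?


Union bound: P[∪_{i=1}^{17} A_i] ≤ Σ_i P[A_i] ≤ 17·p = 17·(16/289) = 16/17.
Numerically: 16/17 ≈ 0.941.
Is 16/17 < 1? YES.
Since P[∪ A_i] ≤ 16/17 < 1, the complement has P[∩ A_i^c] ≥ 1 − 16/17 = 1/17 > 0, so some outcome avoids every A_i.

17·p = 16/17 ≈ 0.941; existence CERTIFIED by the union bound.


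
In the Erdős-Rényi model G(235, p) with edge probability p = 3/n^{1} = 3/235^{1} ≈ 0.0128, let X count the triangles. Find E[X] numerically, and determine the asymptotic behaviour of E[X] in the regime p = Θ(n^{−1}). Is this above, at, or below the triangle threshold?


Number of potential triangles: C(235, 3) = 2135445.
Each occurs with probability p³ ≈ (0.0128)³ ≈ 2.08046e-06.
By linearity: E[X] = C(235, 3)·p³ ≈ 2135445 · 2.08046e-06 ≈ 4.443.
Here α = 1, so p = 3/n is exactly at the triangle threshold p ~ 1/n. Asymptotically E[X] → c³/6 = 3³/6 = 9/2 ≈ 4.500, a bounded constant. In this regime the triangle count is asymptotically Poisson(c³/6).

E[X] ≈ 4.443; in regime p = Θ(1/n^{1}) E[X] stays bounded (at the triangle threshold p ~ 1/n).


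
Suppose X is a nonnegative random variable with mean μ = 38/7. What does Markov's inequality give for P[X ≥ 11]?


μ = E[X] = 38/7, a = 11.
Markov: P[X ≥ 11] ≤ μ/a = (38/7)/11 = 38/77.
Numerically: ≈ 0.49351.
(Since a = 11 > μ = 5.42857, the bound 38/77 is < 1 and informative.)

P[X ≥ 11] ≤ 38/77 ≈ 0.49351.


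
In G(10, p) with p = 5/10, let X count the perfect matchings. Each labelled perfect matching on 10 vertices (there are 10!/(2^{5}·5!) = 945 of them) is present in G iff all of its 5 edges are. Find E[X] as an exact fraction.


K_10 has 10!/(2^{5}·5!) = 945 labelled perfect matchings.
For each such perfect matching H, let X_H = 1 if all 5 edges of H are present in G. Then P[X_H = 1] = p^{5} = (1/2)^{5} = 1/32.
By linearity: E[X] = Σ_H E[X_H] = 945 · p^{5} = 945 · 1/32 = 945/32.
Numerically: E[X] ≈ 29.531.

E[X] = 945 · (1/2)^{5} = 945/32 ≈ 29.531.


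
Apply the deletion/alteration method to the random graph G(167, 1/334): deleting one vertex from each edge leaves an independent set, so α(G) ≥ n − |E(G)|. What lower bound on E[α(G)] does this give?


E[|E(G)|] = C(167, 2)·p = 13861 · (1/334) = 83/2.
E[α(G)] ≥ n − E[|E(G)|] = 167 − 83/2 = 251/2.
Numerically: ≈ 125.50000.
(This is only a lower bound; the true E[α(G)] may be larger.)

E[α(G)] ≥ 251/2 ≈ 125.50000.
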